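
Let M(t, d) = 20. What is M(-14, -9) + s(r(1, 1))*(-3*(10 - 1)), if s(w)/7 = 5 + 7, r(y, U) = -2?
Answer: -2248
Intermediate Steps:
s(w) = 84 (s(w) = 7*(5 + 7) = 7*12 = 84)
M(-14, -9) + s(r(1, 1))*(-3*(10 - 1)) = 20 + 84*(-3*(10 - 1)) = 20 + 84*(-3*9) = 20 + 84*(-27) = 20 - 2268 = -2248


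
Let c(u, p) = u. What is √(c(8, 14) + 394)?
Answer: √402 ≈ 20.050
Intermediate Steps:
√(c(8, 14) + 394) = √(8 + 394) = √402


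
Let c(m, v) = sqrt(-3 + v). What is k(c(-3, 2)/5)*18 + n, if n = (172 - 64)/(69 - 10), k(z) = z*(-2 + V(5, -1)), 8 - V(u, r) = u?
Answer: 108/59 + 18*I/5 ≈ 1.8305 + 3.6*I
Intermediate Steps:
V(u, r) = 8 - u
k(z) = z (k(z) = z*(-2 + (8 - 1*5)) = z*(-2 + (8 - 5)) = z*(-2 + 3) = z*1 = z)
n = 108/59 ≈ 1.8305
k(c(-3, 2)/5)*18 + n = (sqrt(-3 + 2)/5)*18 + 108/59 = (sqrt(-1)*(1/5))*18 + 108/59 = (I*(1/5))*18 + 108/59 = (I/5)*18 + 108/59 = 18*I/5 + 108/59 = 108/59 + 18*I/5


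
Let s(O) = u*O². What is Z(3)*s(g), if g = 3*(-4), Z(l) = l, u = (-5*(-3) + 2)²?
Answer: 124848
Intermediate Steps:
u = 289 (u = (15 + 2)² = 17² = 289)
g = -12
s(O) = 289*O²
Z(3)*s(g) = 3*(289*(-12)²) = 3*(289*144) = 3*41616 = 124848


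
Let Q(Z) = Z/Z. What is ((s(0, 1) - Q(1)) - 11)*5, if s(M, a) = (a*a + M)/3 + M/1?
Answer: -175/3 ≈ -58.333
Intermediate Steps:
Q(Z) = 1
s(M, a) = a²/3 + 4*M/3 (s(M, a) = (a² + M)*(⅓) + M*1 = (M + a²)*(⅓) + M = (M/3 + a²/3) + M = a²/3 + 4*M/3)
((s(0, 1) - Q(1)) - 11)*5 = ((((⅓)*1² + (4/3)*0) - 1*1) - 11)*5 = ((((⅓)*1 + 0) - 1) - 11)*5 = (((⅓ + 0) - 1) - 11)*5 = ((⅓ - 1) - 11)*5 = (-⅔ - 11)*5 = -35/3*5 = -175/3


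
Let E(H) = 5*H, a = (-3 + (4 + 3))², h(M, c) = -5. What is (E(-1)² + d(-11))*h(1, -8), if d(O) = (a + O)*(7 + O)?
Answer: -25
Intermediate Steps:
a = 16 (a = (-3 + 7)² = 4² = 16)
d(O) = (7 + O)*(16 + O) (d(O) = (16 + O)*(7 + O) = (7 + O)*(16 + O))
(E(-1)² + d(-11))*h(1, -8) = ((5*(-1))² + (112 + (-11)² + 23*(-11)))*(-5) = ((-5)² + (112 + 121 - 253))*(-5) = (25 - 20)*(-5) = 5*(-5) = -25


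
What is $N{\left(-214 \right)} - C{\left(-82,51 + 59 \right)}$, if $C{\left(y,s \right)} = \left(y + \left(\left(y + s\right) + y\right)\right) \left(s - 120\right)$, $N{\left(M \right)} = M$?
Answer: $-1574$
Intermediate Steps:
$C{\left(y,s \right)} = \left(-120 + s\right) \left(s + 3 y\right)$ ($C{\left(y,s \right)} = \left(y + \left(\left(s + y\right) + y\right)\right) \left(-120 + s\right) = \left(y + \left(s + 2 y\right)\right) \left(-120 + s\right) = \left(s + 3 y\right) \left(-120 + s\right) = \left(-120 + s\right) \left(s + 3 y\right)$)
$N{\left(-214 \right)} - C{\left(-82,51 + 59 \right)} = -214 - \left(\left(51 + 59\right)^{2} - -29520 - 120 \left(51 + 59\right) + 3 \left(51 + 59\right) \left(-82\right)\right) = -214 - \left(110^{2} + 29520 - 13200 + 3 \cdot 110 \left(-82\right)\right) = -214 - \left(12100 + 29520 - 13200 - 27060\right) = -214 - 1360 = -1574$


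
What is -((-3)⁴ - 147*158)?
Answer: 23145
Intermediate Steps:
-((-3)⁴ - 147*158) = -(81 - 23226) = -1*(-23145) = 23145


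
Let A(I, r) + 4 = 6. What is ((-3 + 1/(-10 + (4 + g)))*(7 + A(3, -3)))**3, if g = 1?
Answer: -2985984/125 ≈ -23888.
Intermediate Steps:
A(I, r) = 2 (A(I, r) = -4 + 6 = 2)
((-3 + 1/(-10 + (4 + g)))*(7 + A(3, -3)))**3 = ((-3 + 1/(-10 + (4 + 1)))*(7 + 2))**3 = ((-3 + 1/(-10 + 5))*9)**3 = ((-3 + 1/(-5))*9)**3 = ((-3 - 1/5)*9)**3 = (-16/5*9)**3 = (-144/5)**3 = -2985984/125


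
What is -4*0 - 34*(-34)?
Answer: 1156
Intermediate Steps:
-4*0 - 34*(-34) = 0 + 1156 = 1156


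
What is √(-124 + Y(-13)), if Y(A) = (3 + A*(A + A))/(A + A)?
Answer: I*√92690/26 ≈ 11.71*I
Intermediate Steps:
Y(A) = (3 + 2*A²)/(2*A) (Y(A) = (3 + A*(2*A))/((2*A)) = (3 + 2*A²)*(1/(2*A)) = (3 + 2*A²)/(2*A))
√(-124 + Y(-13)) = √(-124 + (-13 + (3/2)/(-13))) = √(-124 + (-13 + (3/2)*(-1/13))) = √(-124 + (-13 - 3/26)) = √(-124 - 341/26) = √(-3565/26) = I*√92690/26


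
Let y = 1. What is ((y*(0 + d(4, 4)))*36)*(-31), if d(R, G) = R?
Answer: -4464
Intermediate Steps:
((y*(0 + d(4, 4)))*36)*(-31) = ((1*(0 + 4))*36)*(-31) = ((1*4)*36)*(-31) = (4*36)*(-31) = 144*(-31) = -4464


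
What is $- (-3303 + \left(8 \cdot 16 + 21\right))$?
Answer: $3154$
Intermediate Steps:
$- (-3303 + \left(8 \cdot 16 + 21\right)) = - (-3303 + \left(128 + 21\right)) = - (-3303 + 149) = \left(-1\right) \left(-3154\right) = 3154$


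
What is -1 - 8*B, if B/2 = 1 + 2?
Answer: -49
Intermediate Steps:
B = 6 (B = 2*(1 + 2) = 2*3 = 6)
-1 - 8*B = -1 - 8*6 = -1 - 48 = -49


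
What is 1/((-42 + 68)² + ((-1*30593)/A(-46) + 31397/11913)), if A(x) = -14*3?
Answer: 166782/234668993 ≈ 0.00071071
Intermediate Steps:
A(x) = -42
1/((-42 + 68)² + ((-1*30593)/A(-46) + 31397/11913)) = 1/((-42 + 68)² + (-1*30593/(-42) + 31397/11913)) = 1/(26² + (-30593*(-1/42) + 31397*(1/11913))) = 1/(676 + (30593/42 + 31397/11913)) = 1/(676 + 121924361/166782) = 1/(234668993/166782) = 166782/234668993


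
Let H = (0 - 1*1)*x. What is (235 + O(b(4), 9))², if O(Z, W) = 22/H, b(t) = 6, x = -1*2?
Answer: 60516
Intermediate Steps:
x = -2
H = 2 (H = (0 - 1*1)*(-2) = (0 - 1)*(-2) = -1*(-2) = 2)
O(Z, W) = 11 (O(Z, W) = 22/2 = 22*(½) = 11)
(235 + O(b(4), 9))² = (235 + 11)² = 246² = 60516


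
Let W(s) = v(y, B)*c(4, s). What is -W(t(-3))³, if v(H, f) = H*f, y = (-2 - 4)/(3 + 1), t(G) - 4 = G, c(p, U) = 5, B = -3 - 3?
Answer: -91125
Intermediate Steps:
B = -6
t(G) = 4 + G
y = -3/2 (y = -6/4 = -6*¼ = -3/2 ≈ -1.5000)
W(s) = 45 (W(s) = -3/2*(-6)*5 = 9*5 = 45)
-W(t(-3))³ = -1*45³ = -1*91125 = -91125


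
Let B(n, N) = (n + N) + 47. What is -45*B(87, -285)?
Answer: 6795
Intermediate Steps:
B(n, N) = 47 + N + n (B(n, N) = (N + n) + 47 = 47 + N + n)
-45*B(87, -285) = -45*(47 - 285 + 87) = -45*(-151) = 6795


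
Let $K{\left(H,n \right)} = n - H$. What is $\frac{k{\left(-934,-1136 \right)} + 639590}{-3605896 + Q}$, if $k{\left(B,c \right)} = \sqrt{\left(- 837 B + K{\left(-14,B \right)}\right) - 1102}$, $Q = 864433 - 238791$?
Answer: $- \frac{319795}{1490127} - \frac{\sqrt{194934}}{1490127} \approx -0.21491$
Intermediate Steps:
$Q = 625642$
$k{\left(B,c \right)} = \sqrt{-1088 - 836 B}$ ($k{\left(B,c \right)} = \sqrt{\left(- 837 B + \left(B - -14\right)\right) - 1102} = \sqrt{\left(- 837 B + \left(B + 14\right)\right) - 1102} = \sqrt{\left(- 837 B + \left(14 + B\right)\right) - 1102} = \sqrt{\left(14 - 836 B\right) - 1102} = \sqrt{-1088 - 836 B}$)
$\frac{k{\left(-934,-1136 \right)} + 639590}{-3605896 + Q} = \frac{2 \sqrt{-272 - -195206} + 639590}{-3605896 + 625642} = \frac{2 \sqrt{-272 + 195206} + 639590}{-2980254} = \left(2 \sqrt{194934} + 639590\right) \left(- \frac{1}{2980254}\right) = \left(639590 + 2 \sqrt{194934}\right) \left(- \frac{1}{2980254}\right) = - \frac{319795}{1490127} - \frac{\sqrt{194934}}{1490127}$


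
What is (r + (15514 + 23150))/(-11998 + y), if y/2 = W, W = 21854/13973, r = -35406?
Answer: -22762017/83802173 ≈ -0.27162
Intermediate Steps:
W = 21854/13973 (W = 21854*(1/13973) = 21854/13973 ≈ 1.5640)
y = 43708/13973 (y = 2*(21854/13973) = 43708/13973 ≈ 3.1280)
(r + (15514 + 23150))/(-11998 + y) = (-35406 + (15514 + 23150))/(-11998 + 43708/13973) = (-35406 + 38664)/(-167604346/13973) = 3258*(-13973/167604346) = -22762017/83802173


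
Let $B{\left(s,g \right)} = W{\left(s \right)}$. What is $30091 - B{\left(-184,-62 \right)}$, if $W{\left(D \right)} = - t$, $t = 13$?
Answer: $30104$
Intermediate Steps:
$W{\left(D \right)} = -13$ ($W{\left(D \right)} = \left(-1\right) 13 = -13$)
$B{\left(s,g \right)} = -13$
$30091 - B{\left(-184,-62 \right)} = 30091 - -13 = 30091 + 13 = 30104$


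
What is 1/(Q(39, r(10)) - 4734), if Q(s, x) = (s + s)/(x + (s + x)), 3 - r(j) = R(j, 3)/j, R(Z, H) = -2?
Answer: -227/1074228 ≈ -0.00021131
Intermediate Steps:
r(j) = 3 + 2/j (r(j) = 3 - (-2)/j = 3 + 2/j)
Q(s, x) = 2*s/(s + 2*x) (Q(s, x) = (2*s)/(s + 2*x) = 2*s/(s + 2*x))
1/(Q(39, r(10)) - 4734) = 1/(2*39/(39 + 2*(3 + 2/10)) - 4734) = 1/(2*39/(39 + 2*(3 + 2*(⅒))) - 4734) = 1/(2*39/(39 + 2*(3 + ⅕)) - 4734) = 1/(2*39/(39 + 2*(16/5)) - 4734) = 1/(2*39/(39 + 32/5) - 4734) = 1/(2*39/(227/5) - 4734) = 1/(2*39*(5/227) - 4734) = 1/(390/227 - 4734) = 1/(-1074228/227) = -227/1074228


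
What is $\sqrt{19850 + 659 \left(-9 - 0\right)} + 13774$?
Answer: $13774 + \sqrt{13919} \approx 13892.0$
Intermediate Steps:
$\sqrt{19850 + 659 \left(-9 - 0\right)} + 13774 = \sqrt{19850 + 659 \left(-9 + 0\right)} + 13774 = \sqrt{19850 + 659 \left(-9\right)} + 13774 = \sqrt{19850 - 5931} + 13774 = \sqrt{13919} + 13774 = 13774 + \sqrt{13919}$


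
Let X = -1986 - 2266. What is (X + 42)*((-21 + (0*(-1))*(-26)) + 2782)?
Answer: -11623810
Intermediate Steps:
X = -4252
(X + 42)*((-21 + (0*(-1))*(-26)) + 2782) = (-4252 + 42)*((-21 + (0*(-1))*(-26)) + 2782) = -4210*((-21 + 0*(-26)) + 2782) = -4210*((-21 + 0) + 2782) = -4210*(-21 + 2782) = -4210*2761 = -11623810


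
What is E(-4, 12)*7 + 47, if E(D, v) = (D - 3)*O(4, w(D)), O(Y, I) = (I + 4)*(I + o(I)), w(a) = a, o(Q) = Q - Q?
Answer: 47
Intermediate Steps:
o(Q) = 0
O(Y, I) = I*(4 + I) (O(Y, I) = (I + 4)*(I + 0) = (4 + I)*I = I*(4 + I))
E(D, v) = D*(-3 + D)*(4 + D) (E(D, v) = (D - 3)*(D*(4 + D)) = (-3 + D)*(D*(4 + D)) = D*(-3 + D)*(4 + D))
E(-4, 12)*7 + 47 = -4*(-3 - 4)*(4 - 4)*7 + 47 = -4*(-7)*0*7 + 47 = 0*7 + 47 = 0 + 47 = 47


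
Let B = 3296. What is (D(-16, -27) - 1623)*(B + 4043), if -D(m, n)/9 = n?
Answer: -10127820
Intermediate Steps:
D(m, n) = -9*n
(D(-16, -27) - 1623)*(B + 4043) = (-9*(-27) - 1623)*(3296 + 4043) = (243 - 1623)*7339 = -1380*7339 = -10127820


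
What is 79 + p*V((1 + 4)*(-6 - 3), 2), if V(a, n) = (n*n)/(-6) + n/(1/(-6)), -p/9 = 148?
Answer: 16951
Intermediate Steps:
p = -1332 (p = -9*148 = -1332)
V(a, n) = -6*n - n²/6 (V(a, n) = n²*(-⅙) + n/(-⅙) = -n²/6 + n*(-6) = -n²/6 - 6*n = -6*n - n²/6)
79 + p*V((1 + 4)*(-6 - 3), 2) = 79 - (-222)*2*(36 + 2) = 79 - (-222)*2*38 = 79 - 1332*(-38/3) = 79 + 16872 = 16951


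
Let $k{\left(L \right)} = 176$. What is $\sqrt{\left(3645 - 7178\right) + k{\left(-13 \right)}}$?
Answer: $3 i \sqrt{373} \approx 57.94 i$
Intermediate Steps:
$\sqrt{\left(3645 - 7178\right) + k{\left(-13 \right)}} = \sqrt{\left(3645 - 7178\right) + 176} = \sqrt{-3533 + 176} = \sqrt{-3357} = 3 i \sqrt{373}$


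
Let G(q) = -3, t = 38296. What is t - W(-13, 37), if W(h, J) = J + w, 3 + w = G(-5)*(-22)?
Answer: 38196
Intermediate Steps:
w = 63 (w = -3 - 3*(-22) = -3 + 66 = 63)
W(h, J) = 63 + J (W(h, J) = J + 63 = 63 + J)
t - W(-13, 37) = 38296 - (63 + 37) = 38296 - 1*100 = 38296 - 100 = 38196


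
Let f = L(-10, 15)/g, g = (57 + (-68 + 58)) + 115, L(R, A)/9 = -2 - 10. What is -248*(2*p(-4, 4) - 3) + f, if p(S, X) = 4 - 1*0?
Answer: -3722/3 ≈ -1240.7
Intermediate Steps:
p(S, X) = 4 (p(S, X) = 4 + 0 = 4)
L(R, A) = -108 (L(R, A) = 9*(-2 - 10) = 9*(-12) = -108)
g = 162 (g = (57 - 10) + 115 = 47 + 115 = 162)
f = -2/3 (f = -108/162 = -108*1/162 = -2/3 ≈ -0.66667)
-248*(2*p(-4, 4) - 3) + f = -248*(2*4 - 3) - 2/3 = -248*(8 - 3) - 2/3 = -248*5 - 2/3 = -1240 - 2/3 = -3722/3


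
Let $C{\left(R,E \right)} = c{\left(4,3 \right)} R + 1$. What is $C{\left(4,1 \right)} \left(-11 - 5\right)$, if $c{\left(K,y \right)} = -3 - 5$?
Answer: $496$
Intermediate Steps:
$c{\left(K,y \right)} = -8$
$C{\left(R,E \right)} = 1 - 8 R$ ($C{\left(R,E \right)} = - 8 R + 1 = 1 - 8 R$)
$C{\left(4,1 \right)} \left(-11 - 5\right) = \left(1 - 32\right) \left(-11 - 5\right) = \left(1 - 32\right) \left(-16\right) = \left(-31\right) \left(-16\right) = 496$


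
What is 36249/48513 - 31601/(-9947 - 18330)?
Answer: 852690762/457267367 ≈ 1.8648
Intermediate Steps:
36249/48513 - 31601/(-9947 - 18330) = 36249*(1/48513) - 31601/(-28277) = 12083/16171 - 31601*(-1/28277) = 12083/16171 + 31601/28277 = 852690762/457267367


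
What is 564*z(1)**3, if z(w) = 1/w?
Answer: 564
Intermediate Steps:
564*z(1)**3 = 564*(1/1)**3 = 564*1**3 = 564*1 = 564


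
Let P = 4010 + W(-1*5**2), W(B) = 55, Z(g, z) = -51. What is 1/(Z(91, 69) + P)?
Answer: 1/4014 ≈ 0.00024913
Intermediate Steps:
P = 4065 (P = 4010 + 55 = 4065)
1/(Z(91, 69) + P) = 1/(-51 + 4065) = 1/4014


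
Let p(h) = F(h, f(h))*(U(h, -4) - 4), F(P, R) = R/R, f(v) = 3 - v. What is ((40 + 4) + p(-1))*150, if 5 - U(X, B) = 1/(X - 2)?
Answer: 6800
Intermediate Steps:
U(X, B) = 5 - 1/(-2 + X) (U(X, B) = 5 - 1/(X - 2) = 5 - 1/(-2 + X))
F(P, R) = 1
p(h) = -4 + (-11 + 5*h)/(-2 + h) (p(h) = 1*((-11 + 5*h)/(-2 + h) - 4) = 1*(-4 + (-11 + 5*h)/(-2 + h)) = -4 + (-11 + 5*h)/(-2 + h))
((40 + 4) + p(-1))*150 = ((40 + 4) + (-3 - 1)/(-2 - 1))*150 = (44 - 4/(-3))*150 = (44 - 1/3*(-4))*150 = (44 + 4/3)*150 = (136/3)*150 = 6800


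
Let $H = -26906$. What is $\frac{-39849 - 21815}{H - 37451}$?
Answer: $\frac{61664}{64357} \approx 0.95816$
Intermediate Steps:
$\frac{-39849 - 21815}{H - 37451} = \frac{-39849 - 21815}{-26906 - 37451} = - \frac{61664}{-64357} = \left(-61664\right) \left(- \frac{1}{64357}\right) = \frac{61664}{64357}$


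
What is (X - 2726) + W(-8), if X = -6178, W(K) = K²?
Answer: -8840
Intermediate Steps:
(X - 2726) + W(-8) = (-6178 - 2726) + (-8)² = -8904 + 64 = -8840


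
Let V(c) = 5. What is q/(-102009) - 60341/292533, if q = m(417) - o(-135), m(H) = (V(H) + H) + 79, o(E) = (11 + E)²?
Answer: -200432966/3315666533 ≈ -0.060450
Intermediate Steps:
m(H) = 84 + H (m(H) = (5 + H) + 79 = 84 + H)
q = -14875 (q = (84 + 417) - (11 - 135)² = 501 - 1*(-124)² = 501 - 1*15376 = 501 - 15376 = -14875)
q/(-102009) - 60341/292533 = -14875/(-102009) - 60341/292533 = -14875*(-1/102009) - 60341*1/292533 = 14875/102009 - 60341/292533 = -200432966/3315666533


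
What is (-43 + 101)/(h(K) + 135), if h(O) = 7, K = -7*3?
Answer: 29/71 ≈ 0.40845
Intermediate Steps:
K = -21
(-43 + 101)/(h(K) + 135) = (-43 + 101)/(7 + 135) = 58/142 = 58*(1/142) = 29/71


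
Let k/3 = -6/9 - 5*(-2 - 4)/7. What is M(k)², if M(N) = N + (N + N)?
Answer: 51984/49 ≈ 1060.9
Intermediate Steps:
k = 76/7 (k = 3*(-6/9 - 5*(-2 - 4)/7) = 3*(-6*⅑ - 5*(-6)*(⅐)) = 3*(-⅔ + 30*(⅐)) = 3*(-⅔ + 30/7) = 3*(76/21) = 76/7 ≈ 10.857)
M(N) = 3*N (M(N) = N + 2*N = 3*N)
M(k)² = (3*(76/7))² = (228/7)² = 51984/49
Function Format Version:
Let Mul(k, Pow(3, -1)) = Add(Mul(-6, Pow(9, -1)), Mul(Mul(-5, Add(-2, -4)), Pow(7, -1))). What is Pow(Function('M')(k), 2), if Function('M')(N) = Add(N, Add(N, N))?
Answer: Rational(51984, 49) ≈ 1060.9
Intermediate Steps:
k = Rational(76, 7) (k = Mul(3, Add(Mul(-6, Pow(9, -1)), Mul(Mul(-5, Add(-2, -4)), Pow(7, -1)))) = Mul(3, Add(Mul(-6, Rational(1, 9)), Mul(Mul(-5, -6), Rational(1, 7)))) = Mul(3, Add(Rational(-2, 3), Mul(30, Rational(1, 7)))) = Mul(3, Add(Rational(-2, 3), Rational(30, 7))) = Mul(3, Rational(76, 21)) = Rational(76, 7) ≈ 10.857)
Function('M')(N) = Mul(3, N) (Function('M')(N) = Add(N, Mul(2, N)) = Mul(3, N))
Pow(Function('M')(k), 2) = Pow(Mul(3, Rational(76, 7)), 2) = Pow(Rational(228, 7), 2) = Rational(51984, 49)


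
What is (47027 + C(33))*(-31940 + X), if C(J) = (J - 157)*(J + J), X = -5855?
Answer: -1468071185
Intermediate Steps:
C(J) = 2*J*(-157 + J) (C(J) = (-157 + J)*(2*J) = 2*J*(-157 + J))
(47027 + C(33))*(-31940 + X) = (47027 + 2*33*(-157 + 33))*(-31940 - 5855) = (47027 + 2*33*(-124))*(-37795) = (47027 - 8184)*(-37795) = 38843*(-37795) = -1468071185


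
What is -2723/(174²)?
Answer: -2723/30276 ≈ -0.089939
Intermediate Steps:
-2723/(174²) = -2723/30276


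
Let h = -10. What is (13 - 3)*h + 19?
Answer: -81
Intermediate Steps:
(13 - 3)*h + 19 = (13 - 3)*(-10) + 19 = 10*(-10) + 19 = -100 + 19 = -81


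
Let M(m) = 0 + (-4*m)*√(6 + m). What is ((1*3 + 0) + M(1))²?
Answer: 121 - 24*√7 ≈ 57.502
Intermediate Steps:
M(m) = -4*m*√(6 + m) (M(m) = 0 - 4*m*√(6 + m) = -4*m*√(6 + m))
((1*3 + 0) + M(1))² = ((1*3 + 0) - 4*1*√(6 + 1))² = ((3 + 0) - 4*1*√7)² = (3 - 4*√7)²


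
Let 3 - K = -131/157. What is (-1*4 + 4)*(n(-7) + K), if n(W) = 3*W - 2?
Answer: 0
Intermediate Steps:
K = 602/157 (K = 3 - (-131)/157 = 3 - 1*(-131/157) = 3 + 131/157 = 602/157 ≈ 3.8344)
n(W) = -2 + 3*W
(-1*4 + 4)*(n(-7) + K) = (-1*4 + 4)*((-2 + 3*(-7)) + 602/157) = (-4 + 4)*((-2 - 21) + 602/157) = 0*(-23 + 602/157) = 0*(-3009/157) = 0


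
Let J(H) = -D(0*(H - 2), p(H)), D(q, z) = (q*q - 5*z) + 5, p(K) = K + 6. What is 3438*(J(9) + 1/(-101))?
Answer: 24303222/101 ≈ 2.4063e+5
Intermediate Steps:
p(K) = 6 + K
D(q, z) = 5 + q² - 5*z (D(q, z) = (q² - 5*z) + 5 = 5 + q² - 5*z)
J(H) = 25 + 5*H (J(H) = -(5 + (0*(H - 2))² - 5*(6 + H)) = -(5 + (0*(-2 + H))² + (-30 - 5*H)) = -(5 + 0² + (-30 - 5*H)) = -(5 + 0 + (-30 - 5*H)) = -(-25 - 5*H) = 25 + 5*H)
3438*(J(9) + 1/(-101)) = 3438*((25 + 5*9) + 1/(-101)) = 3438*((25 + 45) - 1/101) = 3438*(70 - 1/101) = 3438*(7069/101) = 24303222/101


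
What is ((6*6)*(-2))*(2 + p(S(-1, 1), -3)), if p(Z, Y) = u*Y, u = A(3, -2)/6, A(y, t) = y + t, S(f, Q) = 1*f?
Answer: -108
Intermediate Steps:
S(f, Q) = f
A(y, t) = t + y
u = ⅙ (u = (-2 + 3)/6 = 1*(⅙) = ⅙ ≈ 0.16667)
p(Z, Y) = Y/6
((6*6)*(-2))*(2 + p(S(-1, 1), -3)) = ((6*6)*(-2))*(2 + (⅙)*(-3)) = (36*(-2))*(2 - ½) = -72*3/2 = -108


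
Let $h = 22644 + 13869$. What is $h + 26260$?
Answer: $62773$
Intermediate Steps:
$h = 36513$
$h + 26260 = 36513 + 26260 = 62773$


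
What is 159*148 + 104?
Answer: 23636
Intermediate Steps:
159*148 + 104 = 23532 + 104 = 23636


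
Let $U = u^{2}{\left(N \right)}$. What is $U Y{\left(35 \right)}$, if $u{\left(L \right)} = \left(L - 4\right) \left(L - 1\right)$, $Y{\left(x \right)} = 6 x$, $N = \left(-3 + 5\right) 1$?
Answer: $840$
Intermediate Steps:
$N = 2$ ($N = 2 \cdot 1 = 2$)
$u{\left(L \right)} = \left(-1 + L\right) \left(-4 + L\right)$ ($u{\left(L \right)} = \left(-4 + L\right) \left(-1 + L\right) = \left(-1 + L\right) \left(-4 + L\right)$)
$U = 4$ ($U = \left(4 + 2^{2} - 10\right)^{2} = \left(4 + 4 - 10\right)^{2} = \left(-2\right)^{2} = 4$)
$U Y{\left(35 \right)} = 4 \cdot 6 \cdot 35 = 4 \cdot 210 = 840$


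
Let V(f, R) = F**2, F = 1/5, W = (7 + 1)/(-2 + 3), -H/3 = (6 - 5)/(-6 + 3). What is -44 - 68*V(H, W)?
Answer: -1168/25 ≈ -46.720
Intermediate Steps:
H = 1 (H = -3*(6 - 5)/(-6 + 3) = -3/(-3) = -3*(-1)/3 = -3*(-1/3) = 1)
W = 8 (W = 8/1 = 8*1 = 8)
F = 1/5 ≈ 0.20000
V(f, R) = 1/25 (V(f, R) = (1/5)**2 = 1/25)
-44 - 68*V(H, W) = -44 - 68*1/25 = -44 - 68/25 = -1168/25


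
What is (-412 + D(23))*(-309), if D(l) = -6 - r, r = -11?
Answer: 125763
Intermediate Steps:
D(l) = 5 (D(l) = -6 - 1*(-11) = -6 + 11 = 5)
(-412 + D(23))*(-309) = (-412 + 5)*(-309) = -407*(-309) = 125763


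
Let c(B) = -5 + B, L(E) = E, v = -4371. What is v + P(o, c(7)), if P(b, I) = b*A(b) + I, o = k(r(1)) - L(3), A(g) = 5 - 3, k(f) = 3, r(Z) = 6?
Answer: -4369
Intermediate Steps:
A(g) = 2
o = 0 (o = 3 - 1*3 = 3 - 3 = 0)
P(b, I) = I + 2*b (P(b, I) = b*2 + I = 2*b + I = I + 2*b)
v + P(o, c(7)) = -4371 + ((-5 + 7) + 2*0) = -4371 + (2 + 0) = -4371 + 2 = -4369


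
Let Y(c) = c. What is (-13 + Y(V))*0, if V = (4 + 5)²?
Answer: 0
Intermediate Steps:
V = 81 (V = 9² = 81)
(-13 + Y(V))*0 = (-13 + 81)*0 = 68*0 = 0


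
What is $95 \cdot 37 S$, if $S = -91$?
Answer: $-319865$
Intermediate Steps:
$95 \cdot 37 S = 95 \cdot 37 \left(-91\right) = 3515 \left(-91\right) = -319865$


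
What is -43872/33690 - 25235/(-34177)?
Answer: -108207699/191903855 ≈ -0.56386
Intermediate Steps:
-43872/33690 - 25235/(-34177) = -43872*1/33690 - 25235*(-1/34177) = -7312/5615 + 25235/34177 = -108207699/191903855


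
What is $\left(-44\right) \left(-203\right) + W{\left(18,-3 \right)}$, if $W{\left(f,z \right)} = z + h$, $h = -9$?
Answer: $8920$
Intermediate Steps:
$W{\left(f,z \right)} = -9 + z$ ($W{\left(f,z \right)} = z - 9 = -9 + z$)
$\left(-44\right) \left(-203\right) + W{\left(18,-3 \right)} = \left(-44\right) \left(-203\right) - 12 = 8932 - 12 = 8920$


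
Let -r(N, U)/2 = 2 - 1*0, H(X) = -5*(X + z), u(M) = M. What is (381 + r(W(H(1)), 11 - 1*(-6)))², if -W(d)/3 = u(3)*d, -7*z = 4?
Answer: 142129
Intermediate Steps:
z = -4/7 (z = -⅐*4 = -4/7 ≈ -0.57143)
H(X) = 20/7 - 5*X (H(X) = -5*(X - 4/7) = -5*(-4/7 + X) = 20/7 - 5*X)
W(d) = -9*d
r(N, U) = -4 (r(N, U) = -2*(2 - 1*0) = -2*(2 + 0) = -2*2 = -4)
(381 + r(W(H(1)), 11 - 1*(-6)))² = (381 - 4)² = 377² = 142129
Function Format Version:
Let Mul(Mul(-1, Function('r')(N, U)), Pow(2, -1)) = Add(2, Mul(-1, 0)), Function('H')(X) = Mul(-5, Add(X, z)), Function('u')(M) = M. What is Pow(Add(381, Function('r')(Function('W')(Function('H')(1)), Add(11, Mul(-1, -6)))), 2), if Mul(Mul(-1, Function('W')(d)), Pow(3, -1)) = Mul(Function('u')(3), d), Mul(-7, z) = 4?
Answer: 142129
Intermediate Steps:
z = Rational(-4, 7) (z = Mul(Rational(-1, 7), 4) = Rational(-4, 7) ≈ -0.57143)
Function('H')(X) = Add(Rational(20, 7), Mul(-5, X)) (Function('H')(X) = Mul(-5, Add(X, Rational(-4, 7))) = Mul(-5, Add(Rational(-4, 7), X)) = Add(Rational(20, 7), Mul(-5, X)))
Function('W')(d) = Mul(-9, d) (Function('W')(d) = Mul(-3, Mul(3, d)) = Mul(-9, d))
Function('r')(N, U) = -4 (Function('r')(N, U) = Mul(-2, Add(2, Mul(-1, 0))) = Mul(-2, Add(2, 0)) = Mul(-2, 2) = -4)
Pow(Add(381, Function('r')(Function('W')(Function('H')(1)), Add(11, Mul(-1, -6)))), 2) = Pow(Add(381, -4), 2) = Pow(377, 2) = 142129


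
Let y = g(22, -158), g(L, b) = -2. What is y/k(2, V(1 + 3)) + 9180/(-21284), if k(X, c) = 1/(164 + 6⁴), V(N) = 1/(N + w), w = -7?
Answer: -914095/313 ≈ -2920.4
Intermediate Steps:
V(N) = 1/(-7 + N) (V(N) = 1/(N - 7) = 1/(-7 + N))
y = -2
k(X, c) = 1/1460 (k(X, c) = 1/(164 + 1296) = 1/1460)
y/k(2, V(1 + 3)) + 9180/(-21284) = -2/1/1460 + 9180/(-21284) = -2*1460 + 9180*(-1/21284) = -2920 - 135/313 = -914095/313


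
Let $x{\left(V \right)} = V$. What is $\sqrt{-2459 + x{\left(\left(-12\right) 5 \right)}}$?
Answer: $i \sqrt{2519} \approx 50.19 i$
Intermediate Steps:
$\sqrt{-2459 + x{\left(\left(-12\right) 5 \right)}} = \sqrt{-2459 - 60} = \sqrt{-2519} = i \sqrt{2519}$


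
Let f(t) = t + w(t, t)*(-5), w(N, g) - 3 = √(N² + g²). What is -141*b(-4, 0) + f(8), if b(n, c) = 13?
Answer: -1840 - 40*√2 ≈ -1896.6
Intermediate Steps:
w(N, g) = 3 + √(N² + g²)
f(t) = -15 + t - 5*√2*√(t²) (f(t) = t + (3 + √(t² + t²))*(-5) = t + (3 + √(2*t²))*(-5) = t + (3 + √2*√(t²))*(-5) = t + (-15 - 5*√2*√(t²)) = -15 + t - 5*√2*√(t²))
-141*b(-4, 0) + f(8) = -141*13 + (-15 + 8 - 5*√2*√(8²)) = -1833 + (-15 + 8 - 5*√2*√64) = -1833 + (-15 + 8 - 5*√2*8) = -1833 + (-15 + 8 - 40*√2) = -1833 + (-7 - 40*√2) = -1840 - 40*√2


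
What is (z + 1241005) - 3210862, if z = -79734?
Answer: -2049591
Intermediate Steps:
(z + 1241005) - 3210862 = (-79734 + 1241005) - 3210862 = 1161271 - 3210862 = -2049591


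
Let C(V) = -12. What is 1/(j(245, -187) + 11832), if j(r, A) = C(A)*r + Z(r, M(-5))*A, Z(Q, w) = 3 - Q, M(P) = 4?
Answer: 1/54146 ≈ 1.8469e-5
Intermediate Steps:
j(r, A) = -12*r + A*(3 - r) (j(r, A) = -12*r + (3 - r)*A = -12*r + A*(3 - r))
1/(j(245, -187) + 11832) = 1/((-12*245 - 1*(-187)*(-3 + 245)) + 11832) = 1/((-2940 - 1*(-187)*242) + 11832) = 1/((-2940 + 45254) + 11832) = 1/(42314 + 11832) = 1/54146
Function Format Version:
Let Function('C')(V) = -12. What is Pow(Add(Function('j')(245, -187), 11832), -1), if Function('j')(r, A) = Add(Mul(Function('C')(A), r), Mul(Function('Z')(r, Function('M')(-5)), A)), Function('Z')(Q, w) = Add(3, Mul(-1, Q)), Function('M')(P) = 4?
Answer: Rational(1, 54146) ≈ 1.8469e-5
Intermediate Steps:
Function('j')(r, A) = Add(Mul(-12, r), Mul(A, Add(3, Mul(-1, r)))) (Function('j')(r, A) = Add(Mul(-12, r), Mul(Add(3, Mul(-1, r)), A)) = Add(Mul(-12, r), Mul(A, Add(3, Mul(-1, r)))))
Pow(Add(Function('j')(245, -187), 11832), -1) = Pow(Add(Add(Mul(-12, 245), Mul(-1, -187, Add(-3, 245))), 11832), -1) = Pow(Add(Add(-2940, Mul(-1, -187, 242)), 11832), -1) = Pow(Add(Add(-2940, 45254), 11832), -1) = Pow(Add(42314, 11832), -1) = Pow(54146, -1) = Rational(1, 54146)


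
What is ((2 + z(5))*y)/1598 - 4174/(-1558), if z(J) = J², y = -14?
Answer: 1520282/622421 ≈ 2.4425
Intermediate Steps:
((2 + z(5))*y)/1598 - 4174/(-1558) = ((2 + 5²)*(-14))/1598 - 4174/(-1558) = ((2 + 25)*(-14))*(1/1598) - 4174*(-1/1558) = (27*(-14))*(1/1598) + 2087/779 = -378*1/1598 + 2087/779 = -189/799 + 2087/779 = 1520282/622421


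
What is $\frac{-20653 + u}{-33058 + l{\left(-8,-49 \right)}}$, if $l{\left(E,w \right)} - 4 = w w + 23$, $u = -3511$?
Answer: $\frac{12082}{15315} \approx 0.7889$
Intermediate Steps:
$l{\left(E,w \right)} = 27 + w^{2}$ ($l{\left(E,w \right)} = 4 + \left(w w + 23\right) = 4 + \left(w^{2} + 23\right) = 4 + \left(23 + w^{2}\right) = 27 + w^{2}$)
$\frac{-20653 + u}{-33058 + l{\left(-8,-49 \right)}} = \frac{-20653 - 3511}{-33058 + \left(27 + \left(-49\right)^{2}\right)} = - \frac{24164}{-33058 + \left(27 + 2401\right)} = - \frac{24164}{-33058 + 2428} = - \frac{24164}{-30630} = \left(-24164\right) \left(- \frac{1}{30630}\right) = \frac{12082}{15315}$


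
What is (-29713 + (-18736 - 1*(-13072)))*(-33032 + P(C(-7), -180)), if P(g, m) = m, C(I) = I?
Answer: 1174940924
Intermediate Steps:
(-29713 + (-18736 - 1*(-13072)))*(-33032 + P(C(-7), -180)) = (-29713 + (-18736 - 1*(-13072)))*(-33032 - 180) = (-29713 + (-18736 + 13072))*(-33212) = (-29713 - 5664)*(-33212) = -35377*(-33212) = 1174940924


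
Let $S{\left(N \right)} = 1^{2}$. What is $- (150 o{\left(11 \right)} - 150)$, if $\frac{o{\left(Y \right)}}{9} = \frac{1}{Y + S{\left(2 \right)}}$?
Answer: $\frac{75}{2} \approx 37.5$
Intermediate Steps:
$S{\left(N \right)} = 1$
$o{\left(Y \right)} = \frac{9}{1 + Y}$ ($o{\left(Y \right)} = \frac{9}{Y + 1} = \frac{9}{1 + Y}$)
$- (150 o{\left(11 \right)} - 150) = - (150 \frac{9}{1 + 11} - 150) = - (150 \cdot \frac{9}{12} - 150) = - (150 \cdot 9 \cdot \frac{1}{12} - 150) = - (150 \cdot \frac{3}{4} - 150) = - (\frac{225}{2} - 150) = \left(-1\right) \left(- \frac{75}{2}\right) = \frac{75}{2}$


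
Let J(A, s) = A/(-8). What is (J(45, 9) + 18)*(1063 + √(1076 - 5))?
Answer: 105237/8 + 297*√119/8 ≈ 13560.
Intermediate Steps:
J(A, s) = -A/8 (J(A, s) = A*(-⅛) = -A/8)
(J(45, 9) + 18)*(1063 + √(1076 - 5)) = (-⅛*45 + 18)*(1063 + √(1076 - 5)) = (-45/8 + 18)*(1063 + √1071) = 99*(1063 + 3*√119)/8 = 105237/8 + 297*√119/8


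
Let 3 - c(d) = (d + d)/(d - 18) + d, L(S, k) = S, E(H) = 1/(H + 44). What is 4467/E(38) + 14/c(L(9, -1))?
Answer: 732581/2 ≈ 3.6629e+5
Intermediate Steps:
E(H) = 1/(44 + H)
c(d) = 3 - d - 2*d/(-18 + d) (c(d) = 3 - ((d + d)/(d - 18) + d) = 3 - ((2*d)/(-18 + d) + d) = 3 - (2*d/(-18 + d) + d) = 3 - (d + 2*d/(-18 + d)) = 3 + (-d - 2*d/(-18 + d)) = 3 - d - 2*d/(-18 + d))
4467/E(38) + 14/c(L(9, -1)) = 4467/(1/(44 + 38)) + 14/(((-54 - 1*9² + 19*9)/(-18 + 9))) = 4467/(1/82) + 14/(((-54 - 1*81 + 171)/(-9))) = 4467/(1/82) + 14/((-(-54 - 81 + 171)/9)) = 4467*82 + 14/((-⅑*36)) = 366294 + 14/(-4) = 366294 + 14*(-¼) = 366294 - 7/2 = 732581/2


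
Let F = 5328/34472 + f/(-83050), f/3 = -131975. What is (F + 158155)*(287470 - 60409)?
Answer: 514061536730426775/14314498 ≈ 3.5912e+10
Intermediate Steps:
f = -395925 (f = 3*(-131975) = -395925)
F = 70454085/14314498 (F = 5328/34472 - 395925/(-83050) = 5328*(1/34472) - 395925*(-1/83050) = 666/4309 + 15837/3322 = 70454085/14314498 ≈ 4.9219)
(F + 158155)*(287470 - 60409) = (70454085/14314498 + 158155)*(287470 - 60409) = (2263979885275/14314498)*227061 = 514061536730426775/14314498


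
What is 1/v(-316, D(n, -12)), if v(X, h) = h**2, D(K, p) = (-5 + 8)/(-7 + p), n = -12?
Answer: 361/9 ≈ 40.111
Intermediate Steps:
D(K, p) = 3/(-7 + p)
1/v(-316, D(n, -12)) = 1/((3/(-7 - 12))**2) = 1/((3/(-19))**2) = 1/((3*(-1/19))**2) = 1/((-3/19)**2) = 1/(9/361) = 361/9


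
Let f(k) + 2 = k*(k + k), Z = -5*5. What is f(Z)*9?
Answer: 11232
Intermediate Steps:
Z = -25
f(k) = -2 + 2*k**2 (f(k) = -2 + k*(k + k) = -2 + k*(2*k) = -2 + 2*k**2)
f(Z)*9 = (-2 + 2*(-25)**2)*9 = (-2 + 2*625)*9 = (-2 + 1250)*9 = 1248*9 = 11232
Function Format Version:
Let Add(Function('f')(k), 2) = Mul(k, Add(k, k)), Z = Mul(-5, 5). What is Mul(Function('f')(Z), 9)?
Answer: 11232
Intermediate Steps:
Z = -25
Function('f')(k) = Add(-2, Mul(2, Pow(k, 2))) (Function('f')(k) = Add(-2, Mul(k, Add(k, k))) = Add(-2, Mul(k, Mul(2, k))) = Add(-2, Mul(2, Pow(k, 2))))
Mul(Function('f')(Z), 9) = Mul(Add(-2, Mul(2, Pow(-25, 2))), 9) = Mul(Add(-2, Mul(2, 625)), 9) = Mul(Add(-2, 1250), 9) = Mul(1248, 9) = 11232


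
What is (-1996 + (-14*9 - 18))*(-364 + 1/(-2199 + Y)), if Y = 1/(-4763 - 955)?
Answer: 9794564138200/12573883 ≈ 7.7896e+5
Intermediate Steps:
Y = -1/5718 (Y = 1/(-5718) = -1/5718 ≈ -0.00017489)
(-1996 + (-14*9 - 18))*(-364 + 1/(-2199 + Y)) = (-1996 + (-14*9 - 18))*(-364 + 1/(-2199 - 1/5718)) = (-1996 + (-126 - 18))*(-364 + 1/(-12573883/5718)) = (-1996 - 144)*(-364 - 5718/12573883) = -2140*(-4576899130/12573883) = 9794564138200/12573883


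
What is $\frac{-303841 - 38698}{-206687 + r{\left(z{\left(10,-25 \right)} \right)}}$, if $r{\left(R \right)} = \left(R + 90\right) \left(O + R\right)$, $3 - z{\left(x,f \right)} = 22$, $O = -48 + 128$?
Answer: $\frac{342539}{202356} \approx 1.6928$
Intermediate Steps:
$O = 80$
$z{\left(x,f \right)} = -19$ ($z{\left(x,f \right)} = 3 - 22 = -19$)
$r{\left(R \right)} = \left(80 + R\right) \left(90 + R\right)$ ($r{\left(R \right)} = \left(R + 90\right) \left(80 + R\right) = \left(90 + R\right) \left(80 + R\right) = \left(80 + R\right) \left(90 + R\right)$)
$\frac{-303841 - 38698}{-206687 + r{\left(z{\left(10,-25 \right)} \right)}} = \frac{-303841 - 38698}{-206687 + \left(7200 + \left(-19\right)^{2} + 170 \left(-19\right)\right)} = - \frac{342539}{-206687 + \left(7200 + 361 - 3230\right)} = - \frac{342539}{-206687 + 4331} = - \frac{342539}{-202356} = \left(-342539\right) \left(- \frac{1}{202356}\right) = \frac{342539}{202356}$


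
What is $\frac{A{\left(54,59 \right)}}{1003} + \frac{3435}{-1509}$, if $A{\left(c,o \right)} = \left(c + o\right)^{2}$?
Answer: $\frac{5274372}{504509} \approx 10.454$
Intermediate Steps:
$\frac{A{\left(54,59 \right)}}{1003} + \frac{3435}{-1509} = \frac{\left(54 + 59\right)^{2}}{1003} + \frac{3435}{-1509} = 113^{2} \cdot \frac{1}{1003} + 3435 \left(- \frac{1}{1509}\right) = 12769 \cdot \frac{1}{1003} - \frac{1145}{503} = \frac{12769}{1003} - \frac{1145}{503} = \frac{5274372}{504509}$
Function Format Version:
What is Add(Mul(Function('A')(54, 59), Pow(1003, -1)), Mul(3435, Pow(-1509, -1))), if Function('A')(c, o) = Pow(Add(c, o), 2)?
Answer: Rational(5274372, 504509) ≈ 10.454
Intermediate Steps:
Add(Mul(Function('A')(54, 59), Pow(1003, -1)), Mul(3435, Pow(-1509, -1))) = Add(Mul(Pow(Add(54, 59), 2), Pow(1003, -1)), Mul(3435, Pow(-1509, -1))) = Add(Mul(Pow(113, 2), Rational(1, 1003)), Mul(3435, Rational(-1, 1509))) = Add(Mul(12769, Rational(1, 1003)), Rational(-1145, 503)) = Add(Rational(12769, 1003), Rational(-1145, 503)) = Rational(5274372, 504509)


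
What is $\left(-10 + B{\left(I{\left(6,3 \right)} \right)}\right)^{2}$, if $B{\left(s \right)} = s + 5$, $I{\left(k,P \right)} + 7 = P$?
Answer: $81$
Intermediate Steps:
$I{\left(k,P \right)} = -7 + P$
$B{\left(s \right)} = 5 + s$
$\left(-10 + B{\left(I{\left(6,3 \right)} \right)}\right)^{2} = \left(-10 + \left(5 + \left(-7 + 3\right)\right)\right)^{2} = \left(-10 + \left(5 - 4\right)\right)^{2} = \left(-10 + 1\right)^{2} = \left(-9\right)^{2} = 81$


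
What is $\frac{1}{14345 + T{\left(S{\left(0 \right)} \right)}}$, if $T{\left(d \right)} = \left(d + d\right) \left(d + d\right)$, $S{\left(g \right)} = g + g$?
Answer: $\frac{1}{14345} \approx 6.9711 \cdot 10^{-5}$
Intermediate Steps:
$S{\left(g \right)} = 2 g$
$T{\left(d \right)} = 4 d^{2}$ ($T{\left(d \right)} = 2 d 2 d = 4 d^{2}$)
$\frac{1}{14345 + T{\left(S{\left(0 \right)} \right)}} = \frac{1}{14345 + 4 \left(2 \cdot 0\right)^{2}} = \frac{1}{14345 + 4 \cdot 0^{2}} = \frac{1}{14345 + 4 \cdot 0} = \frac{1}{14345 + 0} = \frac{1}{14345}$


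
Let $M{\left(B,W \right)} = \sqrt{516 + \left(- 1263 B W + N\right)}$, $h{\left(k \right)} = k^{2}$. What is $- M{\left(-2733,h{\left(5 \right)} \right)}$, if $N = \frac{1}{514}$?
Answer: $- \frac{5 \sqrt{911951657710}}{514} \approx -9289.5$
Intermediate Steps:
$N = \frac{1}{514} \approx 0.0019455$
$M{\left(B,W \right)} = \sqrt{\frac{265225}{514} - 1263 B W}$ ($M{\left(B,W \right)} = \sqrt{516 + \left(- 1263 B W + \frac{1}{514}\right)} = \sqrt{516 - \left(- \frac{1}{514} + 1263 B W\right)} = \sqrt{\frac{265225}{514} - 1263 B W}$)
$- M{\left(-2733,h{\left(5 \right)} \right)} = - \frac{\sqrt{136325650 - - 911946204684 \cdot 5^{2}}}{514} = - \frac{\sqrt{136325650 - \left(-911946204684\right) 25}}{514} = - \frac{\sqrt{136325650 + 22798655117100}}{514} = - \frac{\sqrt{22798791442750}}{514} = - \frac{5 \sqrt{911951657710}}{514}$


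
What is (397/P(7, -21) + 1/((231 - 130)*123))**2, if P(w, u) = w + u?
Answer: 24323805294889/30248862084 ≈ 804.12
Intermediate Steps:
P(w, u) = u + w
(397/P(7, -21) + 1/((231 - 130)*123))**2 = (397/(-21 + 7) + 1/((231 - 130)*123))**2 = (397/(-14) + (1/123)/101)**2 = (397*(-1/14) + (1/101)*(1/123))**2 = (-397/14 + 1/12423)**2 = (-4931917/173922)**2 = 24323805294889/30248862084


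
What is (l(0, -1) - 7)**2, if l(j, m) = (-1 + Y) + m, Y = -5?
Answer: 196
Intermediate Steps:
l(j, m) = -6 + m (l(j, m) = (-1 - 5) + m = -6 + m)
(l(0, -1) - 7)**2 = ((-6 - 1) - 7)**2 = (-7 - 7)**2 = (-14)**2 = 196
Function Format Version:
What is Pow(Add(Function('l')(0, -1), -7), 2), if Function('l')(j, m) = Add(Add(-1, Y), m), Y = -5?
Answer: 196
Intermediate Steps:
Function('l')(j, m) = Add(-6, m) (Function('l')(j, m) = Add(Add(-1, -5), m) = Add(-6, m))
Pow(Add(Function('l')(0, -1), -7), 2) = Pow(Add(Add(-6, -1), -7), 2) = Pow(Add(-7, -7), 2) = Pow(-14, 2) = 196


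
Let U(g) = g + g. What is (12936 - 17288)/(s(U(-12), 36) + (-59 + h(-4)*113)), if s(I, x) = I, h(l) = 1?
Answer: -2176/15 ≈ -145.07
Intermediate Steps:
U(g) = 2*g
(12936 - 17288)/(s(U(-12), 36) + (-59 + h(-4)*113)) = (12936 - 17288)/(2*(-12) + (-59 + 1*113)) = -4352/(-24 + (-59 + 113)) = -4352/(-24 + 54) = -4352/30 = -4352*1/30 = -2176/15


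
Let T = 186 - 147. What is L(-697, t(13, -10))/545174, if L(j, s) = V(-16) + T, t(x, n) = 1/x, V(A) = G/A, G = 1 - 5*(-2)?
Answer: 613/8722784 ≈ 7.0276e-5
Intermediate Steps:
G = 11 (G = 1 + 10 = 11)
V(A) = 11/A
T = 39
L(j, s) = 613/16 (L(j, s) = 11/(-16) + 39 = 11*(-1/16) + 39 = -11/16 + 39 = 613/16)
L(-697, t(13, -10))/545174 = (613/16)/545174 = (613/16)*(1/545174) = 613/8722784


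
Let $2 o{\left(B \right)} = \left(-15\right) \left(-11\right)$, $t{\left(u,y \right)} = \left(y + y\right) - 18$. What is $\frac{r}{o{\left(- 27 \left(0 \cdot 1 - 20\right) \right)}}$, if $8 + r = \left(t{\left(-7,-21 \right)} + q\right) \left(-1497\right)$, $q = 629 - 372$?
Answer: $- \frac{589834}{165} \approx -3574.8$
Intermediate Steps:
$t{\left(u,y \right)} = -18 + 2 y$ ($t{\left(u,y \right)} = 2 y - 18 = -18 + 2 y$)
$q = 257$ ($q = 629 - 372 = 257$)
$o{\left(B \right)} = \frac{165}{2}$ ($o{\left(B \right)} = \frac{\left(-15\right) \left(-11\right)}{2} = \frac{1}{2} \cdot 165 = \frac{165}{2}$)
$r = -294917$ ($r = -8 + \left(\left(-18 + 2 \left(-21\right)\right) + 257\right) \left(-1497\right) = -8 + \left(\left(-18 - 42\right) + 257\right) \left(-1497\right) = -8 + \left(-60 + 257\right) \left(-1497\right) = -8 + 197 \left(-1497\right) = -8 - 294909 = -294917$)
$\frac{r}{o{\left(- 27 \left(0 \cdot 1 - 20\right) \right)}} = - \frac{294917}{\frac{165}{2}} = \left(-294917\right) \frac{2}{165} = - \frac{589834}{165}$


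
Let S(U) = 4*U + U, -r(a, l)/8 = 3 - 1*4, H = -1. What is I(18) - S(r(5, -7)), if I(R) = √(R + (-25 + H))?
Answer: -40 + 2*I*√2 ≈ -40.0 + 2.8284*I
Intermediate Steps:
r(a, l) = 8 (r(a, l) = -8*(3 - 1*4) = -8*(3 - 4) = -8*(-1) = 8)
S(U) = 5*U
I(R) = √(-26 + R) (I(R) = √(R + (-25 - 1)) = √(R - 26) = √(-26 + R))
I(18) - S(r(5, -7)) = √(-26 + 18) - 5*8 = √(-8) - 1*40 = 2*I*√2 - 40 = -40 + 2*I*√2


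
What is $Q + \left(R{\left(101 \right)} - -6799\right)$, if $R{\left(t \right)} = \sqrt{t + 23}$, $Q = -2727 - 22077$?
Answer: $-18005 + 2 \sqrt{31} \approx -17994.0$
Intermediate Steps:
$Q = -24804$
$R{\left(t \right)} = \sqrt{23 + t}$
$Q + \left(R{\left(101 \right)} - -6799\right) = -24804 + \left(\sqrt{23 + 101} - -6799\right) = -24804 + \left(\sqrt{124} + 6799\right) = -24804 + \left(2 \sqrt{31} + 6799\right) = -24804 + \left(6799 + 2 \sqrt{31}\right) = -18005 + 2 \sqrt{31}$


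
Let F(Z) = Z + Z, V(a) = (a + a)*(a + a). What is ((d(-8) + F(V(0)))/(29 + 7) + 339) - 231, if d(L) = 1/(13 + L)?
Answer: 19441/180 ≈ 108.01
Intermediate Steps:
V(a) = 4*a² (V(a) = (2*a)*(2*a) = 4*a²)
F(Z) = 2*Z
((d(-8) + F(V(0)))/(29 + 7) + 339) - 231 = ((1/(13 - 8) + 2*(4*0²))/(29 + 7) + 339) - 231 = ((1/5 + 2*(4*0))/36 + 339) - 231 = ((⅕ + 2*0)*(1/36) + 339) - 231 = ((⅕ + 0)*(1/36) + 339) - 231 = ((⅕)*(1/36) + 339) - 231 = (1/180 + 339) - 231 = 61021/180 - 231 = 19441/180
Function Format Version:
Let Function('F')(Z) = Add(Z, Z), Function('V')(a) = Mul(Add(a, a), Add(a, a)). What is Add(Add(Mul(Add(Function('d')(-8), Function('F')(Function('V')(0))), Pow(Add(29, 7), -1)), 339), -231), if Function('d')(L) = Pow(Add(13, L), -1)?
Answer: Rational(19441, 180) ≈ 108.01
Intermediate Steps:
Function('V')(a) = Mul(4, Pow(a, 2)) (Function('V')(a) = Mul(Mul(2, a), Mul(2, a)) = Mul(4, Pow(a, 2)))
Function('F')(Z) = Mul(2, Z)
Add(Add(Mul(Add(Function('d')(-8), Function('F')(Function('V')(0))), Pow(Add(29, 7), -1)), 339), -231) = Add(Add(Mul(Add(Pow(Add(13, -8), -1), Mul(2, Mul(4, Pow(0, 2)))), Pow(Add(29, 7), -1)), 339), -231) = Add(Add(Mul(Add(Pow(5, -1), Mul(2, Mul(4, 0))), Pow(36, -1)), 339), -231) = Add(Add(Mul(Add(Rational(1, 5), Mul(2, 0)), Rational(1, 36)), 339), -231) = Add(Add(Mul(Add(Rational(1, 5), 0), Rational(1, 36)), 339), -231) = Add(Add(Mul(Rational(1, 5), Rational(1, 36)), 339), -231) = Add(Add(Rational(1, 180), 339), -231) = Add(Rational(61021, 180), -231) = Rational(19441, 180)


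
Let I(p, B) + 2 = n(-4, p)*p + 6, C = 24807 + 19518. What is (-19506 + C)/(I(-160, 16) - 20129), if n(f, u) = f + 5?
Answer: -24819/20285 ≈ -1.2235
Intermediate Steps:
C = 44325
n(f, u) = 5 + f
I(p, B) = 4 + p (I(p, B) = -2 + ((5 - 4)*p + 6) = -2 + (1*p + 6) = -2 + (p + 6) = -2 + (6 + p) = 4 + p)
(-19506 + C)/(I(-160, 16) - 20129) = (-19506 + 44325)/((4 - 160) - 20129) = 24819/(-156 - 20129) = 24819/(-20285) = 24819*(-1/20285) = -24819/20285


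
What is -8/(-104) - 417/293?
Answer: -5128/3809 ≈ -1.3463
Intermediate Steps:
-8/(-104) - 417/293 = -8*(-1/104) - 417*1/293 = 1/13 - 417/293 = -5128/3809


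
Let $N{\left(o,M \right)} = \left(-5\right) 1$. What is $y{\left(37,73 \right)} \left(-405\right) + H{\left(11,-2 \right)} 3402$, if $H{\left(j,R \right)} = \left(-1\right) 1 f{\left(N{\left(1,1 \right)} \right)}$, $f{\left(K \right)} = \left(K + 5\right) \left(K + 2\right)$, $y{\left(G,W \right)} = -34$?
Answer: $13770$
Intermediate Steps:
$N{\left(o,M \right)} = -5$
$f{\left(K \right)} = \left(2 + K\right) \left(5 + K\right)$ ($f{\left(K \right)} = \left(5 + K\right) \left(2 + K\right) = \left(2 + K\right) \left(5 + K\right)$)
$H{\left(j,R \right)} = 0$ ($H{\left(j,R \right)} = \left(-1\right) 1 \left(10 + \left(-5\right)^{2} + 7 \left(-5\right)\right) = - (10 + 25 - 35) = \left(-1\right) 0 = 0$)
$y{\left(37,73 \right)} \left(-405\right) + H{\left(11,-2 \right)} 3402 = \left(-34\right) \left(-405\right) + 0 \cdot 3402 = 13770 + 0 = 13770$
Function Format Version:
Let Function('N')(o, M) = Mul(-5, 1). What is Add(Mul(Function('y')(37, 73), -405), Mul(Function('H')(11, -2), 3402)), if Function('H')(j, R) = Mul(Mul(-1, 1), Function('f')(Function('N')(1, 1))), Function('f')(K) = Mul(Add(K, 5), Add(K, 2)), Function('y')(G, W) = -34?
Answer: 13770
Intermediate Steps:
Function('N')(o, M) = -5
Function('f')(K) = Mul(Add(2, K), Add(5, K)) (Function('f')(K) = Mul(Add(5, K), Add(2, K)) = Mul(Add(2, K), Add(5, K)))
Function('H')(j, R) = 0 (Function('H')(j, R) = Mul(Mul(-1, 1), Add(10, Pow(-5, 2), Mul(7, -5))) = Mul(-1, Add(10, 25, -35)) = Mul(-1, 0) = 0)
Add(Mul(Function('y')(37, 73), -405), Mul(Function('H')(11, -2), 3402)) = Add(Mul(-34, -405), Mul(0, 3402)) = Add(13770, 0) = 13770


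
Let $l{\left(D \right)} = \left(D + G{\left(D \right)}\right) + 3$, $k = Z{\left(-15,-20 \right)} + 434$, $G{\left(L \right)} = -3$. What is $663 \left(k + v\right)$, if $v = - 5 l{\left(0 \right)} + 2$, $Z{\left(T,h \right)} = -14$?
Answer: $279786$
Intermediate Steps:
$k = 420$ ($k = -14 + 434 = 420$)
$l{\left(D \right)} = D$ ($l{\left(D \right)} = \left(D - 3\right) + 3 = \left(-3 + D\right) + 3 = D$)
$v = 2$ ($v = \left(-5\right) 0 + 2 = 0 + 2 = 2$)
$663 \left(k + v\right) = 663 \left(420 + 2\right) = 663 \cdot 422 = 279786$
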